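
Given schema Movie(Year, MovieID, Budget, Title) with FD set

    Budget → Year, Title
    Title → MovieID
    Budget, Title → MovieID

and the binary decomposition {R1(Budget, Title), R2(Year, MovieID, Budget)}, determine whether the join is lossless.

Common attributes: R1 ∩ R2 = {Budget}.
Closure of {Budget}: Budget → Year, Title applies, adding Year, Title; Title → MovieID applies, adding MovieID. So (Budget)⁺ = {Year, MovieID, Budget, Title}.
This closure contains every attribute of R1, so R1 ∩ R2 → R1. The join is lossless.

Yes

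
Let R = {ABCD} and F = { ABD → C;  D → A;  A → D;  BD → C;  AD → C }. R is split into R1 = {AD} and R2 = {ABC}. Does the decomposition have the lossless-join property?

Yes

Common attributes: R1 ∩ R2 = {A}.
Closure of {A}: A → D applies, adding D; AD → C applies, adding C. So (A)⁺ = {ACD}.
This closure contains every attribute of R1, so R1 ∩ R2 → R1. The join is lossless.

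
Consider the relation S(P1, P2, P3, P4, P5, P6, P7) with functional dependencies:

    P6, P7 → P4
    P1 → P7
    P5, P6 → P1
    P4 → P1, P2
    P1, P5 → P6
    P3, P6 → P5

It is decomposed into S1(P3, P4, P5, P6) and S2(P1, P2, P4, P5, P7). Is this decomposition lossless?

Yes

Common attributes: S1 ∩ S2 = {P4, P5}.
Closure of {P4, P5}: P4 → P1, P2 applies, adding P1, P2; P1, P5 → P6 applies, adding P6; P1 → P7 applies, adding P7. So (P4, P5)⁺ = {P1, P2, P4, P5, P6, P7}.
This closure contains every attribute of S2, so S1 ∩ S2 → S2. The join is lossless.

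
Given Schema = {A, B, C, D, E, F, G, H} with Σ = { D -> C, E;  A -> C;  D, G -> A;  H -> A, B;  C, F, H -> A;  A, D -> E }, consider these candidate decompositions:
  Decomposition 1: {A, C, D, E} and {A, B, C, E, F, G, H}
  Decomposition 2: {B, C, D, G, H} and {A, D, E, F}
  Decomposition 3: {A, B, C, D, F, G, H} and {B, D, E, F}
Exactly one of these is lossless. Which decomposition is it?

Decomposition 1: common = {A, C, E}, closure = {A, C, E} → lossy.
Decomposition 2: common = {D}, closure = {C, D, E} → lossy.
Decomposition 3: common = {B, D, F}, closure = {B, C, D, E, F} → lossless.

Decomposition 3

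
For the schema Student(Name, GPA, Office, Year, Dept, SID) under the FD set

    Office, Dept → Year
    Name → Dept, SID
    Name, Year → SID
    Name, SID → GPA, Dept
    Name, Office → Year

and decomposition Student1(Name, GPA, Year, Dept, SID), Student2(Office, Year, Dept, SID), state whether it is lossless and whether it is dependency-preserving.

Lossless test: (Year, Dept, SID)⁺ = {Year, Dept, SID}, which is a superkey of neither fragment — lossy.
Dependency preservation: Name, Office → Year is not contained in any single fragment, but the restricted closure of its left-hand side across the fragments still reaches the right-hand side; the remaining FDs each lie inside some fragment. All dependencies are preserved.

lossy but dependency-preserving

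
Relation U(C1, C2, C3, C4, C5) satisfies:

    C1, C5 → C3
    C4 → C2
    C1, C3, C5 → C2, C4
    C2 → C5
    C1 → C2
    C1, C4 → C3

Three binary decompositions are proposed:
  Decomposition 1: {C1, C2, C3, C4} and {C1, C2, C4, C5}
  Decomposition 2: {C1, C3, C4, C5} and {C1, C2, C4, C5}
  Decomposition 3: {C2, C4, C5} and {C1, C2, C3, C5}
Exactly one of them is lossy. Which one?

Decomposition 1: common = {C1, C2, C4}, closure = {C1, C2, C3, C4, C5} → lossless.
Decomposition 2: common = {C1, C4, C5}, closure = {C1, C2, C3, C4, C5} → lossless.
Decomposition 3: common = {C2, C5}, closure = {C2, C5} → lossy.

Decomposition 3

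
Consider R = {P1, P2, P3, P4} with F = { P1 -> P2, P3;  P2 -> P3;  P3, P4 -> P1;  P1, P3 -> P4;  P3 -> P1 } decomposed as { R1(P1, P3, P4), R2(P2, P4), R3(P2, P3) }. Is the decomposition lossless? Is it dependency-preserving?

lossless and dependency-preserving

Lossless test (chase): Rows 2 and 3 agree on P2; apply P2→P3 and equate their P3 entries. Rows 1 and 2 agree on P3, P4; apply P3, P4→P1 and equate their P1 entries. Rows 1 and 3 agree on P3; apply P3→P1 and equate their P1 entries. Rows 1 and 2 agree on P1; apply P1→P2, P3 and equate their P2, P3 entries. Rows 1 and 3 agree on P1, P3; apply P1, P3→P4 and equate their P4 entries. Row 1 is now all distinguished symbols — the join is lossless.
Dependency preservation: P1 → P2, P3 is not contained in any single fragment, but the restricted closure of its left-hand side across the fragments still reaches the right-hand side; the remaining FDs each lie inside some fragment. All dependencies are preserved.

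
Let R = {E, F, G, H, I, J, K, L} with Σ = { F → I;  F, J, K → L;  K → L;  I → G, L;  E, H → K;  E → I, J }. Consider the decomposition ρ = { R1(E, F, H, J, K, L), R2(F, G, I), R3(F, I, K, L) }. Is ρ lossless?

Chase test. Columns are E, F, G, H, I, J, K, L; row i has aⱼ where attribute j ∈ Ri, else bᵢⱼ.
Initial tableau (one row per fragment):
  row 1: a1 a2 b13 a4 b15 a6 a7 a8
  row 2: b21 a2 a3 b24 a5 b26 b27 b28
  row 3: b31 a2 b33 b34 a5 b36 a7 a8
Rows 1 and 2 agree on F; apply F→I and equate their I entries.
Rows 1 and 2 agree on I; apply I→G, L and equate their G, L entries.
Rows 1 and 3 agree on I; apply I→G, L and equate their G, L entries.
Row 1 is now all distinguished symbols — the join is lossless.

Yes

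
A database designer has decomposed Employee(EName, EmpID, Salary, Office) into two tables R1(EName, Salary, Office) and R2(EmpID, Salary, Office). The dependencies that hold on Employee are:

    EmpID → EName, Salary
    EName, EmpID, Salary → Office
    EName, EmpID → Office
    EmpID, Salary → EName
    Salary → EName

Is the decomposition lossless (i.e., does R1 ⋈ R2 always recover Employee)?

Yes

Common attributes: R1 ∩ R2 = {Salary, Office}.
Closure of {Salary, Office}: Salary → EName applies, adding EName. So (Salary, Office)⁺ = {EName, Salary, Office}.
This closure contains every attribute of R1, so R1 ∩ R2 → R1. The join is lossless.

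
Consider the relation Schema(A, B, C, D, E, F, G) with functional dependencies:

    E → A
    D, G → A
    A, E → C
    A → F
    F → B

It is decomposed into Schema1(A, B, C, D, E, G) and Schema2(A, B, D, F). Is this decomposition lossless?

Yes

Common attributes: Schema1 ∩ Schema2 = {A, B, D}.
Closure of {A, B, D}: A → F applies, adding F. So (A, B, D)⁺ = {A, B, D, F}.
This closure contains every attribute of Schema2, so Schema1 ∩ Schema2 → Schema2. The join is lossless.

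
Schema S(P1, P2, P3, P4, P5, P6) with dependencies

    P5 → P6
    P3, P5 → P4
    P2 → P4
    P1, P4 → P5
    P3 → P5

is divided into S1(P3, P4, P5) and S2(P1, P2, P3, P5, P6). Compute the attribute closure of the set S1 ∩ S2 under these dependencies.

S1 ∩ S2 = {P3, P5}.
P5 → P6 applies, adding P6
P3, P5 → P4 applies, adding P4
Closure: {P3, P4, P5, P6}.

P3, P4, P5, P6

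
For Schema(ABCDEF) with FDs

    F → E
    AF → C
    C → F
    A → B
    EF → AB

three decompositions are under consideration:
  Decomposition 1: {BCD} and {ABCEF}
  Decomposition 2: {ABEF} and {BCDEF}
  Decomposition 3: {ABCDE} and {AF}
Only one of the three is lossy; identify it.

Decomposition 1: common = {BC}, closure = {ABCEF} → lossless.
Decomposition 2: common = {BEF}, closure = {ABCEF} → lossless.
Decomposition 3: common = {A}, closure = {AB} → lossy.

Decomposition 3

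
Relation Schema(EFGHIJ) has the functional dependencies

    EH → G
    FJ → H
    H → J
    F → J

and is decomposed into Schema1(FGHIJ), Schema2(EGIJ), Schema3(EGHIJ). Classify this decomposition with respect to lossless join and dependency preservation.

lossy but dependency-preserving

Lossless test (chase): applying each FD to every pair of rows produces no changes in the tableau, so no row becomes fully distinguished — the join is lossy.
Dependency preservation: every FD's attributes lie within a single fragment, so each can be enforced locally — preserved.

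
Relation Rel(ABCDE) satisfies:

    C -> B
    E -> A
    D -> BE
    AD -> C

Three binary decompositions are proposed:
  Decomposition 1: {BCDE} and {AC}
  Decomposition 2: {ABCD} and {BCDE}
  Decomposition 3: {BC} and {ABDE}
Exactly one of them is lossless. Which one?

Decomposition 1: common = {C}, closure = {BC} → lossy.
Decomposition 2: common = {BCD}, closure = {ABCDE} → lossless.
Decomposition 3: common = {B}, closure = {B} → lossy.

Decomposition 2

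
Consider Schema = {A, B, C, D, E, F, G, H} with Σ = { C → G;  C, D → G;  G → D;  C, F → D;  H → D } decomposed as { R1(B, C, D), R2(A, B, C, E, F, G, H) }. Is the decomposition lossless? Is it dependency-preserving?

lossless but not dependency-preserving

Lossless test: (B, C)⁺ = {B, C, D, G}, which contains all of one fragment — lossless.
Dependency preservation: the restricted closure of {G} across the fragments never reaches {D}, so G → D cannot be enforced without a join — not preserved.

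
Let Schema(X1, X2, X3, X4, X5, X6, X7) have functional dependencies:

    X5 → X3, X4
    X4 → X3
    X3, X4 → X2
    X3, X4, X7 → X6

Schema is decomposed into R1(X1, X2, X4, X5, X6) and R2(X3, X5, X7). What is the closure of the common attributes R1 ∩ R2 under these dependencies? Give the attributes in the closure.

R1 ∩ R2 = {X5}.
X5 → X3, X4 applies, adding X3, X4
X3, X4 → X2 applies, adding X2
Closure: {X2, X3, X4, X5}.

X2, X3, X4, X5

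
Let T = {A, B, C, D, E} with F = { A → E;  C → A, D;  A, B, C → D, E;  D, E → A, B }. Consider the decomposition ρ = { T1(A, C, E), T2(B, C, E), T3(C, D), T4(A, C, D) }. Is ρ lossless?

Yes

Chase test. Columns are A, B, C, D, E; row i has aⱼ where attribute j ∈ Ti, else bᵢⱼ.
Initial tableau (one row per fragment):
  row 1: a1 b12 a3 b14 a5
  row 2: b21 a2 a3 b24 a5
  row 3: b31 b32 a3 a4 b35
  row 4: a1 b42 a3 a4 b45
Rows 1 and 4 agree on A; apply A→E and equate their E entries.
Rows 1 and 2 agree on C; apply C→A, D and equate their A, D entries.
Rows 1 and 3 agree on C; apply C→A, D and equate their A, D entries.
Rows 1 and 2 agree on D, E; apply D, E→A, B and equate their A, B entries.
Rows 1 and 4 agree on D, E; apply D, E→A, B and equate their A, B entries.
Rows 1 and 3 agree on A; apply A→E and equate their E entries.
Rows 1 and 3 agree on D, E; apply D, E→A, B and equate their A, B entries.
Row 1 is now all distinguished symbols — the join is lossless.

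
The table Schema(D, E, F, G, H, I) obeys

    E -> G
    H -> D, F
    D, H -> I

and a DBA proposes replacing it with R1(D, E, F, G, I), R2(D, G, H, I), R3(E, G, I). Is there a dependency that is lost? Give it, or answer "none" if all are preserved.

Check H → D, F: no single fragment contains all of {D, F, H}, and the restricted closure of {H} across the fragments never reaches {D, F}.
E → G is preserved.
D, H → I is preserved.

H -> D, F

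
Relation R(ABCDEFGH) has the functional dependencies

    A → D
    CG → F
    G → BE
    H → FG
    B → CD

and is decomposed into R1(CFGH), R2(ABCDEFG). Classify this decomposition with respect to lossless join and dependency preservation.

Lossless test: (CFG)⁺ = {BCDEFG}, which is a superkey of neither fragment — lossy.
Dependency preservation: every FD's attributes lie within a single fragment, so each can be enforced locally — preserved.

lossy but dependency-preserving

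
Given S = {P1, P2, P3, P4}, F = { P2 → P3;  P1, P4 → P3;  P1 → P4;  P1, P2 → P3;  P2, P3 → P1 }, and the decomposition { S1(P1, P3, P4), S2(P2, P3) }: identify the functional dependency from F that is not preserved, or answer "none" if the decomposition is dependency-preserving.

Check P2, P3 → P1: no single fragment contains all of {P1, P2, P3}, and the restricted closure of {P2, P3} across the fragments never reaches {P1}.
P2 → P3 is preserved.
P1, P4 → P3 is preserved.
P1 → P4 is preserved.
P1, P2 → P3 is preserved.

P2, P3 → P1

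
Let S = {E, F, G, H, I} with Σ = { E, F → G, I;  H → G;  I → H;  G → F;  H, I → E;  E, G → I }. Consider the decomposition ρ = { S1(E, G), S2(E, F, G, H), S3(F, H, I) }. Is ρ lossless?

Chase test. Columns are E, F, G, H, I; row i has aⱼ where attribute j ∈ Si, else bᵢⱼ.
Initial tableau (one row per fragment):
  row 1: a1 b12 a3 b14 b15
  row 2: a1 a2 a3 a4 b25
  row 3: b31 a2 b33 a4 a5
Rows 2 and 3 agree on H; apply H→G and equate their G entries.
Rows 1 and 2 agree on G; apply G→F and equate their F entries.
Rows 1 and 2 agree on E, G; apply E, G→I and equate their I entries.
Rows 1 and 2 agree on I; apply I→H and equate their H entries.
No row becomes fully distinguished — the join is lossy.

No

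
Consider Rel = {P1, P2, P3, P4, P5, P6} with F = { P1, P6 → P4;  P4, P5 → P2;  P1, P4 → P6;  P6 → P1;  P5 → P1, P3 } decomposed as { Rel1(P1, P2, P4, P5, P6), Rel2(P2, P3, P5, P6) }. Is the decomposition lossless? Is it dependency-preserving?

Lossless test: (P2, P5, P6)⁺ = {P1, P2, P3, P4, P5, P6}, which contains all of one fragment — lossless.
Dependency preservation: P5 → P1, P3 is not contained in any single fragment, but the restricted closure of its left-hand side across the fragments still reaches the right-hand side; the remaining FDs each lie inside some fragment. All dependencies are preserved.

lossless and dependency-preserving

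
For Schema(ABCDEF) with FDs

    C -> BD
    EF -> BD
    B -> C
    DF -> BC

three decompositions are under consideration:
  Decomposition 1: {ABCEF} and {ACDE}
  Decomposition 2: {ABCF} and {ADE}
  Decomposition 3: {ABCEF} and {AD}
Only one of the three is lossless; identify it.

Decomposition 1

Decomposition 1: common = {ACE}, closure = {ABCDE} → lossless.
Decomposition 2: common = {A}, closure = {A} → lossy.
Decomposition 3: common = {A}, closure = {A} → lossy.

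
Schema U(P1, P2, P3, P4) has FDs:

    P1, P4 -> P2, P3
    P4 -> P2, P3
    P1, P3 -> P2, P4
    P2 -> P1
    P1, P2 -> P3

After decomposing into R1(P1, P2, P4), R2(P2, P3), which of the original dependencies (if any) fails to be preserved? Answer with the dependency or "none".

Check P1, P3 → P2, P4: no single fragment contains all of {P1, P2, P3, P4}, and the restricted closure of {P1, P3} across the fragments never reaches {P2, P4}.
P1, P4 → P2, P3 is preserved.
P4 → P2, P3 is preserved.
P2 → P1 is preserved.
P1, P2 → P3 is preserved.

P1, P3 -> P2, P4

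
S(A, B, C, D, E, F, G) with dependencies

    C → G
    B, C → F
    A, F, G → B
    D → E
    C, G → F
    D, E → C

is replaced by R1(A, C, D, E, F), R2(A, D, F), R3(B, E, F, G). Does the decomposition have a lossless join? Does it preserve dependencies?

lossy and not dependency-preserving

Lossless test (chase): Rows 1 and 2 agree on D; apply D→E and equate their E entries. Rows 1 and 2 agree on D, E; apply D, E→C and equate their C entries. Rows 1 and 2 agree on C; apply C→G and equate their G entries. Rows 1 and 2 agree on A, F, G; apply A, F, G→B and equate their B entries. No row becomes fully distinguished — the join is lossy.
Dependency preservation: the restricted closure of {C} across the fragments never reaches {G}, so C → G cannot be enforced without a join — not preserved.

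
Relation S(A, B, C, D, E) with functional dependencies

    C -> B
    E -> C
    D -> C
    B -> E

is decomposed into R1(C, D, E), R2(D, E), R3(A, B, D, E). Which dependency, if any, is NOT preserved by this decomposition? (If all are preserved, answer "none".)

C → B: restricted closure across fragments reaches B.
E → C lies within R1.
D → C lies within R1.
B → E lies within R3.
Every dependency is enforceable on the fragments, so the decomposition is dependency-preserving.

none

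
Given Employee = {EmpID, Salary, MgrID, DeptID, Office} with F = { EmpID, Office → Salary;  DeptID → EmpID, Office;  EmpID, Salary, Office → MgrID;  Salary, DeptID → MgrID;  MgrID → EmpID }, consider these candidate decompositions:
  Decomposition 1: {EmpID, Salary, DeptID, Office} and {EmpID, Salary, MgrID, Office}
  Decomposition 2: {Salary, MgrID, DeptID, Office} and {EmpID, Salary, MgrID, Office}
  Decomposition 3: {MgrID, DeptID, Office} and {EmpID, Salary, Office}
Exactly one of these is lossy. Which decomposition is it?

Decomposition 1: common = {EmpID, Salary, Office}, closure = {EmpID, Salary, MgrID, Office} → lossless.
Decomposition 2: common = {Salary, MgrID, Office}, closure = {EmpID, Salary, MgrID, Office} → lossless.
Decomposition 3: common = {Office}, closure = {Office} → lossy.

Decomposition 3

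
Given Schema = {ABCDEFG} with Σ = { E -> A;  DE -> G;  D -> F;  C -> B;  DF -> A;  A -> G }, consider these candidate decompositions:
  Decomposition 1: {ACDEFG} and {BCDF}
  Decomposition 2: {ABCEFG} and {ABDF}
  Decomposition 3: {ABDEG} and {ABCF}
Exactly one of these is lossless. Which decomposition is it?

Decomposition 1: common = {CDF}, closure = {ABCDFG} → lossless.
Decomposition 2: common = {ABF}, closure = {ABFG} → lossy.
Decomposition 3: common = {AB}, closure = {ABG} → lossy.

Decomposition 1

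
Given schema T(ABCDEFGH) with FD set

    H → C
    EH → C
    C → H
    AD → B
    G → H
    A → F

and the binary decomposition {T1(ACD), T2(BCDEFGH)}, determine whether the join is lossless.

Common attributes: T1 ∩ T2 = {CD}.
Closure of {CD}: C → H applies, adding H. So (CD)⁺ = {CDH}.
The closure contains neither all of T1 = {ACD} nor all of T2 = {BCDEFGH}, so the common attributes are not a superkey of either fragment. The join is lossy.

No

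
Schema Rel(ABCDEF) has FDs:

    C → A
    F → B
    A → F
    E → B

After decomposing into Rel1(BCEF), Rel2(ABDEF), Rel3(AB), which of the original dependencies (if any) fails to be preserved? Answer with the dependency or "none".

C → A

Check C → A: no single fragment contains all of {AC}, and the restricted closure of {C} across the fragments never reaches {A}.
F → B is preserved.
A → F is preserved.
E → B is preserved.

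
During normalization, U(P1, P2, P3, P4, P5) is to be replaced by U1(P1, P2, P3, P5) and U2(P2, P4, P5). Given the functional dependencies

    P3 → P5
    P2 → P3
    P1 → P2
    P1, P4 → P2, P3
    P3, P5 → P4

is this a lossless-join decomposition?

Yes

Common attributes: U1 ∩ U2 = {P2, P5}.
Closure of {P2, P5}: P2 → P3 applies, adding P3; P3, P5 → P4 applies, adding P4. So (P2, P5)⁺ = {P2, P3, P4, P5}.
This closure contains every attribute of U2, so U1 ∩ U2 → U2. The join is lossless.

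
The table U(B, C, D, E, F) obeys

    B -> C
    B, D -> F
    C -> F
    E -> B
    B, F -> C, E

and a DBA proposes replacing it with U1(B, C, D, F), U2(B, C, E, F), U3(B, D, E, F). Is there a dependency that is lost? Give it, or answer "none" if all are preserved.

none

B → C lies within U1.
B, D → F lies within U1.
C → F lies within U1.
E → B lies within U2.
B, F → C, E lies within U2.
Every dependency is enforceable on the fragments, so the decomposition is dependency-preserving.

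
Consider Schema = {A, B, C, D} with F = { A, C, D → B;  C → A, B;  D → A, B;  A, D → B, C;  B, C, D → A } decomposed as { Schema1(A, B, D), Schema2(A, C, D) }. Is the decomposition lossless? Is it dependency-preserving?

lossless but not dependency-preserving

Lossless test: (A, D)⁺ = {A, B, C, D}, which contains all of one fragment — lossless.
Dependency preservation: the restricted closure of {C} across the fragments never reaches {A, B}, so C → A, B cannot be enforced without a join — not preserved.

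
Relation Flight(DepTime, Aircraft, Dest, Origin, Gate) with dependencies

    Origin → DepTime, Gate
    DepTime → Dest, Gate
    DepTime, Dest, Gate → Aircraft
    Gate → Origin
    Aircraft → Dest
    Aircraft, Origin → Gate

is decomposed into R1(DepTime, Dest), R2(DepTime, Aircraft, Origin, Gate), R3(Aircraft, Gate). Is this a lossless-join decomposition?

Chase test. Columns are DepTime, Aircraft, Dest, Origin, Gate; row i has aⱼ where attribute j ∈ Ri, else bᵢⱼ.
Initial tableau (one row per fragment):
  row 1: a1 b12 a3 b14 b15
  row 2: a1 a2 b23 a4 a5
  row 3: b31 a2 b33 b34 a5
Rows 1 and 2 agree on DepTime; apply DepTime→Dest, Gate and equate their Dest, Gate entries.
Rows 1 and 2 agree on DepTime, Dest, Gate; apply DepTime, Dest, Gate→Aircraft and equate their Aircraft entries.
Rows 1 and 2 agree on Gate; apply Gate→Origin and equate their Origin entries.
Rows 1 and 3 agree on Gate; apply Gate→Origin and equate their Origin entries.
Rows 1 and 3 agree on Aircraft; apply Aircraft→Dest and equate their Dest entries.
Rows 1 and 3 agree on Origin; apply Origin→DepTime, Gate and equate their DepTime, Gate entries.
Row 1 is now all distinguished symbols — the join is lossless.

Yes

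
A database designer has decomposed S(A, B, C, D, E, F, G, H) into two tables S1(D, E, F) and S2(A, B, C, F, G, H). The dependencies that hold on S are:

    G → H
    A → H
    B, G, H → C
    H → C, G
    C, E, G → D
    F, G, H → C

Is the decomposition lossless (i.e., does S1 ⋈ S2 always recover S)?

No

Common attributes: S1 ∩ S2 = {F}.
No dependency enlarges {F}, so (F)⁺ = {F}.
The closure contains neither all of S1 = {D, E, F} nor all of S2 = {A, B, C, F, G, H}, so the common attributes are not a superkey of either fragment. The join is lossy.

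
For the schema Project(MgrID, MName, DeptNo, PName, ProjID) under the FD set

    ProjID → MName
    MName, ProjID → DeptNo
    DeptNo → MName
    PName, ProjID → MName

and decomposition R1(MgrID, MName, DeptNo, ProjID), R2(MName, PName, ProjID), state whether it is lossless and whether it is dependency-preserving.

lossy but dependency-preserving

Lossless test: (MName, ProjID)⁺ = {MName, DeptNo, ProjID}, which is a superkey of neither fragment — lossy.
Dependency preservation: every FD's attributes lie within a single fragment, so each can be enforced locally — preserved.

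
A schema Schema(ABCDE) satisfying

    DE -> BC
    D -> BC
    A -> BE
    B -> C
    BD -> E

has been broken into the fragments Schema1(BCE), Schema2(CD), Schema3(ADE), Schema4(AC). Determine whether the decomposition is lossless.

No

Chase test. Columns are ABCDE; row i has aⱼ where attribute j ∈ Schemai, else bᵢⱼ.
Initial tableau (one row per fragment):
  row 1: b11 a2 a3 b14 a5
  row 2: b21 b22 a3 a4 b25
  row 3: a1 b32 b33 a4 a5
  row 4: a1 b42 a3 b44 b45
Rows 2 and 3 agree on D; apply D→BC and equate their BC entries.
Rows 3 and 4 agree on A; apply A→BE and equate their BE entries.
Rows 2 and 3 agree on BD; apply BD→E and equate their E entries.
No row becomes fully distinguished — the join is lossy.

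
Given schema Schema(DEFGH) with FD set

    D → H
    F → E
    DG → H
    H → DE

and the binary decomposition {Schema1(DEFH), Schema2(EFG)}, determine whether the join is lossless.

No

Common attributes: Schema1 ∩ Schema2 = {EF}.
No dependency enlarges {EF}, so (EF)⁺ = {EF}.
The closure contains neither all of Schema1 = {DEFH} nor all of Schema2 = {EFG}, so the common attributes are not a superkey of either fragment. The join is lossy.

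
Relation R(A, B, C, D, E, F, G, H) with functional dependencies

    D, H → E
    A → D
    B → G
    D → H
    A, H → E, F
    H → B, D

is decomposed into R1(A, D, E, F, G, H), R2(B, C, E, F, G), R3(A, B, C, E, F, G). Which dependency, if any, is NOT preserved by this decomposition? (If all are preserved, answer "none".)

Check H → B, D: no single fragment contains all of {B, D, H}, and the restricted closure of {H} across the fragments never reaches {B, D}.
D, H → E is preserved.
A → D is preserved.
B → G is preserved.
D → H is preserved.
A, H → E, F is preserved.

H → B, D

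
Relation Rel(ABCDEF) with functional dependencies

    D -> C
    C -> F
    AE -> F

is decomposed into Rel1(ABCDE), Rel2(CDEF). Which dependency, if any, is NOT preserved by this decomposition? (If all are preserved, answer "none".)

AE -> F

Check AE → F: no single fragment contains all of {AEF}, and the restricted closure of {AE} across the fragments never reaches {F}.
D → C is preserved.
C → F is preserved.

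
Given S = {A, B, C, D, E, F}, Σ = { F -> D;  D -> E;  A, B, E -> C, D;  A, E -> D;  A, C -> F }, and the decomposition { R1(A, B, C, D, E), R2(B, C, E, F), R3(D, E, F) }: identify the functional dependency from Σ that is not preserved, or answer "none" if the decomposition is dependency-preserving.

A, C -> F

Check A, C → F: no single fragment contains all of {A, C, F}, and the restricted closure of {A, C} across the fragments never reaches {F}.
F → D is preserved.
D → E is preserved.
A, B, E → C, D is preserved.
A, E → D is preserved.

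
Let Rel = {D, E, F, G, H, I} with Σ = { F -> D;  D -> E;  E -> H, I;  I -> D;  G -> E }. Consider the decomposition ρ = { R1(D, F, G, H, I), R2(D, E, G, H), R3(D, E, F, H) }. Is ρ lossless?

Chase test. Columns are D, E, F, G, H, I; row i has aⱼ where attribute j ∈ Ri, else bᵢⱼ.
Initial tableau (one row per fragment):
  row 1: a1 b12 a3 a4 a5 a6
  row 2: a1 a2 b23 a4 a5 b26
  row 3: a1 a2 a3 b34 a5 b36
Rows 1 and 2 agree on D; apply D→E and equate their E entries.
Rows 1 and 2 agree on E; apply E→H, I and equate their H, I entries.
Rows 1 and 3 agree on E; apply E→H, I and equate their H, I entries.
Row 1 is now all distinguished symbols — the join is lossless.

Yes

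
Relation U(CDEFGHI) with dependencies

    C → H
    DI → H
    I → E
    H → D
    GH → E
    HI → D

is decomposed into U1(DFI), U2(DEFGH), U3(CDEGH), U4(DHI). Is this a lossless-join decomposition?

No

Chase test. Columns are CDEFGHI; row i has aⱼ where attribute j ∈ Ui, else bᵢⱼ.
Initial tableau (one row per fragment):
  row 1: b11 a2 b13 a4 b15 b16 a7
  row 2: b21 a2 a3 a4 a5 a6 b27
  row 3: a1 a2 a3 b34 a5 a6 b37
  row 4: b41 a2 b43 b44 b45 a6 a7
Rows 1 and 4 agree on DI; apply DI→H and equate their H entries.
Rows 1 and 4 agree on I; apply I→E and equate their E entries.
No row becomes fully distinguished — the join is lossy.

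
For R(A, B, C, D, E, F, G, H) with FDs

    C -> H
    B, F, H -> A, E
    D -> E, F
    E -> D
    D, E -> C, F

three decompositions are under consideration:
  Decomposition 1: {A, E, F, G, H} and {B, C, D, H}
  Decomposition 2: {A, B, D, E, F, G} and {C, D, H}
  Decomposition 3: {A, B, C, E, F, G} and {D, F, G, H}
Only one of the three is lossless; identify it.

Decomposition 1: common = {H}, closure = {H} → lossy.
Decomposition 2: common = {D}, closure = {C, D, E, F, H} → lossless.
Decomposition 3: common = {F, G}, closure = {F, G} → lossy.

Decomposition 2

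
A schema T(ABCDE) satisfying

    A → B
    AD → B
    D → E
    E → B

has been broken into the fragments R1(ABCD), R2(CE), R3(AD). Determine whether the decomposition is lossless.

Chase test. Columns are ABCDE; row i has aⱼ where attribute j ∈ Ri, else bᵢⱼ.
Initial tableau (one row per fragment):
  row 1: a1 a2 a3 a4 b15
  row 2: b21 b22 a3 b24 a5
  row 3: a1 b32 b33 a4 b35
Rows 1 and 3 agree on A; apply A→B and equate their B entries.
Rows 1 and 3 agree on D; apply D→E and equate their E entries.
No row becomes fully distinguished — the join is lossy.

No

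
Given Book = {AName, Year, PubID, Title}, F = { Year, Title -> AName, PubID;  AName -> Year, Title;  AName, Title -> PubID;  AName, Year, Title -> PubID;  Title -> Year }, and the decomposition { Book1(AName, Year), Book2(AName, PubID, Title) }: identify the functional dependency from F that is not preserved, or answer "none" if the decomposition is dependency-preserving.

none

Year, Title → AName, PubID: restricted closure across fragments reaches AName, PubID.
AName → Year, Title: restricted closure across fragments reaches Year, Title.
AName, Title → PubID lies within Book2.
AName, Year, Title → PubID: restricted closure across fragments reaches PubID.
Title → Year: restricted closure across fragments reaches Year.
Every dependency is enforceable on the fragments, so the decomposition is dependency-preserving.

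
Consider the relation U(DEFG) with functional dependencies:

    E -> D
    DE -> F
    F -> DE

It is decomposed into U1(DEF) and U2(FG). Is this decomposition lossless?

Yes

Common attributes: U1 ∩ U2 = {F}.
Closure of {F}: F → DE applies, adding DE. So (F)⁺ = {DEF}.
This closure contains every attribute of U1, so U1 ∩ U2 → U1. The join is lossless.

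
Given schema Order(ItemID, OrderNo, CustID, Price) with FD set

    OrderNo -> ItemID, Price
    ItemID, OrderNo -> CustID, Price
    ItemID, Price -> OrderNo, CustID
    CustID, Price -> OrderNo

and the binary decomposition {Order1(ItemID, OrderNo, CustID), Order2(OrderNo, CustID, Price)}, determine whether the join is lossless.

Common attributes: Order1 ∩ Order2 = {OrderNo, CustID}.
Closure of {OrderNo, CustID}: OrderNo → ItemID, Price applies, adding ItemID, Price. So (OrderNo, CustID)⁺ = {ItemID, OrderNo, CustID, Price}.
This closure contains every attribute of Order1, so Order1 ∩ Order2 → Order1. The join is lossless.

Yes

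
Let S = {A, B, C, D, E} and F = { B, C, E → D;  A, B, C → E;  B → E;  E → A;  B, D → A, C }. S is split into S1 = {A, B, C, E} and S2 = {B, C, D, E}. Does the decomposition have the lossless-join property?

Yes

Common attributes: S1 ∩ S2 = {B, C, E}.
Closure of {B, C, E}: B, C, E → D applies, adding D; E → A applies, adding A. So (B, C, E)⁺ = {A, B, C, D, E}.
This closure contains every attribute of S1, so S1 ∩ S2 → S1. The join is lossless.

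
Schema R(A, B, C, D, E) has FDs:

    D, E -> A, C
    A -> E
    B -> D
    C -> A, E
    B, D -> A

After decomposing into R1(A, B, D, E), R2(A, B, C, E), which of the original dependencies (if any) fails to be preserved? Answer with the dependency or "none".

Check D, E → A, C: no single fragment contains all of {A, C, D, E}, and the restricted closure of {D, E} across the fragments never reaches {A, C}.
A → E is preserved.
B → D is preserved.
C → A, E is preserved.
B, D → A is preserved.

D, E -> A, C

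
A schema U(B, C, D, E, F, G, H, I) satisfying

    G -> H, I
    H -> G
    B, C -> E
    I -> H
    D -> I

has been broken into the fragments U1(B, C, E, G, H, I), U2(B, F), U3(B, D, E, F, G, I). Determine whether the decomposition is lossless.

Chase test. Columns are B, C, D, E, F, G, H, I; row i has aⱼ where attribute j ∈ Ui, else bᵢⱼ.
Initial tableau (one row per fragment):
  row 1: a1 a2 b13 a4 b15 a6 a7 a8
  row 2: a1 b22 b23 b24 a5 b26 b27 b28
  row 3: a1 b32 a3 a4 a5 a6 b37 a8
Rows 1 and 3 agree on G; apply G→H, I and equate their H, I entries.
No row becomes fully distinguished — the join is lossy.

No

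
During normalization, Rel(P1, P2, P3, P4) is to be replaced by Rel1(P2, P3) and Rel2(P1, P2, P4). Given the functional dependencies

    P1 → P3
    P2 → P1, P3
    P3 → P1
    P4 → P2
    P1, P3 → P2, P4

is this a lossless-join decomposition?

Yes

Common attributes: Rel1 ∩ Rel2 = {P2}.
Closure of {P2}: P2 → P1, P3 applies, adding P1, P3; P1, P3 → P2, P4 applies, adding P4. So (P2)⁺ = {P1, P2, P3, P4}.
This closure contains every attribute of Rel1, so Rel1 ∩ Rel2 → Rel1. The join is lossless.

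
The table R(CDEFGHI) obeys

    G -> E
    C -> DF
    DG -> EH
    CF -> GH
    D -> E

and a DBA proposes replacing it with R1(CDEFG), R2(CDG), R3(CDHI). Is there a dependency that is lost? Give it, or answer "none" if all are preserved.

Check DG → EH: no single fragment contains all of {DEGH}, and the restricted closure of {DG} across the fragments never reaches {EH}.
G → E is preserved.
C → DF is preserved.
CF → GH is preserved.
D → E is preserved.

DG -> EH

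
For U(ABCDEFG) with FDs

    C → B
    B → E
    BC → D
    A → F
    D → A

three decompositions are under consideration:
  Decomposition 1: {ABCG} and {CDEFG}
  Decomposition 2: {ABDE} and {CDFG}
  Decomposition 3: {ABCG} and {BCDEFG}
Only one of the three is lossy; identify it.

Decomposition 1: common = {CG}, closure = {ABCDEFG} → lossless.
Decomposition 2: common = {D}, closure = {ADF} → lossy.
Decomposition 3: common = {BCG}, closure = {ABCDEFG} → lossless.

Decomposition 2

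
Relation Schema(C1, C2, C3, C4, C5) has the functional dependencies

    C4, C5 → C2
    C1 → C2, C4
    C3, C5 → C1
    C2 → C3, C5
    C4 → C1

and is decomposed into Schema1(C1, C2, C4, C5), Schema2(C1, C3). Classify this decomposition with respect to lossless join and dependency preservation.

Lossless test: (C1)⁺ = {C1, C2, C3, C4, C5}, which contains all of one fragment — lossless.
Dependency preservation: the restricted closure of {C3, C5} across the fragments never reaches {C1}, so C3, C5 → C1 cannot be enforced without a join — not preserved.

lossless but not dependency-preserving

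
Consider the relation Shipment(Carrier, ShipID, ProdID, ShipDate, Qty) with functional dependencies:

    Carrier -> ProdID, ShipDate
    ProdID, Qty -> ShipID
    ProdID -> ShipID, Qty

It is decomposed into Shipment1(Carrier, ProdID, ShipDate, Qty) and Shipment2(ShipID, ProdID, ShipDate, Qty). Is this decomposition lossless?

Yes

Common attributes: Shipment1 ∩ Shipment2 = {ProdID, ShipDate, Qty}.
Closure of {ProdID, ShipDate, Qty}: ProdID, Qty → ShipID applies, adding ShipID. So (ProdID, ShipDate, Qty)⁺ = {ShipID, ProdID, ShipDate, Qty}.
This closure contains every attribute of Shipment2, so Shipment1 ∩ Shipment2 → Shipment2. The join is lossless.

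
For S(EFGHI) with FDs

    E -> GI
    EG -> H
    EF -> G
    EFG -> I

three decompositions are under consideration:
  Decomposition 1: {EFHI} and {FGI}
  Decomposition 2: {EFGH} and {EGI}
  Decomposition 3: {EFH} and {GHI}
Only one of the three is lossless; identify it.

Decomposition 1: common = {FI}, closure = {FI} → lossy.
Decomposition 2: common = {EG}, closure = {EGHI} → lossless.
Decomposition 3: common = {H}, closure = {H} → lossy.

Decomposition 2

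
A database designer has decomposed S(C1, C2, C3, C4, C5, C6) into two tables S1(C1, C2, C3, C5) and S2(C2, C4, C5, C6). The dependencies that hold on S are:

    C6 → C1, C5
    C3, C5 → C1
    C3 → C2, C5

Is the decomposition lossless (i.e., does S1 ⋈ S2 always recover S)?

No

Common attributes: S1 ∩ S2 = {C2, C5}.
No dependency enlarges {C2, C5}, so (C2, C5)⁺ = {C2, C5}.
The closure contains neither all of S1 = {C1, C2, C3, C5} nor all of S2 = {C2, C4, C5, C6}, so the common attributes are not a superkey of either fragment. The join is lossy.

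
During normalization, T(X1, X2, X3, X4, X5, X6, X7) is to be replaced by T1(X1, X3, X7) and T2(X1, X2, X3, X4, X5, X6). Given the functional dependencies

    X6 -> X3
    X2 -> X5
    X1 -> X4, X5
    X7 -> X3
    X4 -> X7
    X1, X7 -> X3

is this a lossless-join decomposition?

Common attributes: T1 ∩ T2 = {X1, X3}.
Closure of {X1, X3}: X1 → X4, X5 applies, adding X4, X5; X4 → X7 applies, adding X7. So (X1, X3)⁺ = {X1, X3, X4, X5, X7}.
This closure contains every attribute of T1, so T1 ∩ T2 → T1. The join is lossless.

Yes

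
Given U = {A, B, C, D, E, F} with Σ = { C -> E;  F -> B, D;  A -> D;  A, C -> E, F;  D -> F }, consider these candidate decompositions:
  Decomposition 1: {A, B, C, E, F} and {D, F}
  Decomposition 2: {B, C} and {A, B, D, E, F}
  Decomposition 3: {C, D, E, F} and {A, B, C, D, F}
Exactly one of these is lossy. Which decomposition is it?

Decomposition 1: common = {F}, closure = {B, D, F} → lossless.
Decomposition 2: common = {B}, closure = {B} → lossy.
Decomposition 3: common = {C, D, F}, closure = {B, C, D, E, F} → lossless.

Decomposition 2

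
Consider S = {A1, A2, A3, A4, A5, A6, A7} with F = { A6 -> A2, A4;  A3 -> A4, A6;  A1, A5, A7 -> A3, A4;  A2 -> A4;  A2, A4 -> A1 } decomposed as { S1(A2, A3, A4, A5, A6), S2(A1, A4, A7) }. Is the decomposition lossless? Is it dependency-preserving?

Lossless test: (A4)⁺ = {A4}, which is a superkey of neither fragment — lossy.
Dependency preservation: the restricted closure of {A1, A5, A7} across the fragments never reaches {A3, A4}, so A1, A5, A7 → A3, A4 cannot be enforced without a join — not preserved.

lossy and not dependency-preserving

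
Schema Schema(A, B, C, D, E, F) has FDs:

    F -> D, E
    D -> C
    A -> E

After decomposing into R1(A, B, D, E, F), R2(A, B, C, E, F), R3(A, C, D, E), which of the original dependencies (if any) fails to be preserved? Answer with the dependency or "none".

none

F → D, E lies within R1.
D → C lies within R3.
A → E lies within R1.
Every dependency is enforceable on the fragments, so the decomposition is dependency-preserving.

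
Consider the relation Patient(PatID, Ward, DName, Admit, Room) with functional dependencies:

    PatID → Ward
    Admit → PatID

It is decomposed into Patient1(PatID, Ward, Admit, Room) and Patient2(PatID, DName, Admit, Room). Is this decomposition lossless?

Common attributes: Patient1 ∩ Patient2 = {PatID, Admit, Room}.
Closure of {PatID, Admit, Room}: PatID → Ward applies, adding Ward. So (PatID, Admit, Room)⁺ = {PatID, Ward, Admit, Room}.
This closure contains every attribute of Patient1, so Patient1 ∩ Patient2 → Patient1. The join is lossless.

Yes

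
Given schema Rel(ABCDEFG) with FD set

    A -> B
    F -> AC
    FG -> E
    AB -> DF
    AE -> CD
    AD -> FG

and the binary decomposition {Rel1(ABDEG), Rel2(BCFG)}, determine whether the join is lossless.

No

Common attributes: Rel1 ∩ Rel2 = {BG}.
No dependency enlarges {BG}, so (BG)⁺ = {BG}.
The closure contains neither all of Rel1 = {ABDEG} nor all of Rel2 = {BCFG}, so the common attributes are not a superkey of either fragment. The join is lossy.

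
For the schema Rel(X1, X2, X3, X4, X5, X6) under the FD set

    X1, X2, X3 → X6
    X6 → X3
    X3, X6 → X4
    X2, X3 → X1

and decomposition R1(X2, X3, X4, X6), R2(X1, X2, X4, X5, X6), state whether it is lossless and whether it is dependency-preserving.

Lossless test: (X2, X4, X6)⁺ = {X1, X2, X3, X4, X6}, which contains all of one fragment — lossless.
Dependency preservation: X1, X2, X3 → X6; X2, X3 → X1 are not contained in any single fragment, but the restricted closure of each left-hand side across the fragments still reaches the right-hand side; the remaining FDs each lie inside some fragment. All dependencies are preserved.

lossless and dependency-preserving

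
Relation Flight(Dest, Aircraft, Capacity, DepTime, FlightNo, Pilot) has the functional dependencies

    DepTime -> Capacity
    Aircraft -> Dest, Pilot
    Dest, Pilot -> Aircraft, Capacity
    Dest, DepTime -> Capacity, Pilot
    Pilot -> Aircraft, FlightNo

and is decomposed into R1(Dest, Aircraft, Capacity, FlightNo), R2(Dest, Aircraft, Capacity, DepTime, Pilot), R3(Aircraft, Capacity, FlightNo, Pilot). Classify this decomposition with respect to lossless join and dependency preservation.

lossless and dependency-preserving

Lossless test (chase): Rows 1 and 2 agree on Aircraft; apply Aircraft→Dest, Pilot and equate their Dest, Pilot entries. Rows 1 and 3 agree on Aircraft; apply Aircraft→Dest, Pilot and equate their Dest, Pilot entries. Rows 1 and 2 agree on Pilot; apply Pilot→Aircraft, FlightNo and equate their Aircraft, FlightNo entries. Row 2 is now all distinguished symbols — the join is lossless.
Dependency preservation: every FD's attributes lie within a single fragment, so each can be enforced locally — preserved.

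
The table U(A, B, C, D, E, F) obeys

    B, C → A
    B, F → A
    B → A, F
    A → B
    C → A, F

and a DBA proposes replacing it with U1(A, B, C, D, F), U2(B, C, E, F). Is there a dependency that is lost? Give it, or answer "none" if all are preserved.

none

B, C → A lies within U1.
B, F → A lies within U1.
B → A, F lies within U1.
A → B lies within U1.
C → A, F lies within U1.
Every dependency is enforceable on the fragments, so the decomposition is dependency-preserving.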